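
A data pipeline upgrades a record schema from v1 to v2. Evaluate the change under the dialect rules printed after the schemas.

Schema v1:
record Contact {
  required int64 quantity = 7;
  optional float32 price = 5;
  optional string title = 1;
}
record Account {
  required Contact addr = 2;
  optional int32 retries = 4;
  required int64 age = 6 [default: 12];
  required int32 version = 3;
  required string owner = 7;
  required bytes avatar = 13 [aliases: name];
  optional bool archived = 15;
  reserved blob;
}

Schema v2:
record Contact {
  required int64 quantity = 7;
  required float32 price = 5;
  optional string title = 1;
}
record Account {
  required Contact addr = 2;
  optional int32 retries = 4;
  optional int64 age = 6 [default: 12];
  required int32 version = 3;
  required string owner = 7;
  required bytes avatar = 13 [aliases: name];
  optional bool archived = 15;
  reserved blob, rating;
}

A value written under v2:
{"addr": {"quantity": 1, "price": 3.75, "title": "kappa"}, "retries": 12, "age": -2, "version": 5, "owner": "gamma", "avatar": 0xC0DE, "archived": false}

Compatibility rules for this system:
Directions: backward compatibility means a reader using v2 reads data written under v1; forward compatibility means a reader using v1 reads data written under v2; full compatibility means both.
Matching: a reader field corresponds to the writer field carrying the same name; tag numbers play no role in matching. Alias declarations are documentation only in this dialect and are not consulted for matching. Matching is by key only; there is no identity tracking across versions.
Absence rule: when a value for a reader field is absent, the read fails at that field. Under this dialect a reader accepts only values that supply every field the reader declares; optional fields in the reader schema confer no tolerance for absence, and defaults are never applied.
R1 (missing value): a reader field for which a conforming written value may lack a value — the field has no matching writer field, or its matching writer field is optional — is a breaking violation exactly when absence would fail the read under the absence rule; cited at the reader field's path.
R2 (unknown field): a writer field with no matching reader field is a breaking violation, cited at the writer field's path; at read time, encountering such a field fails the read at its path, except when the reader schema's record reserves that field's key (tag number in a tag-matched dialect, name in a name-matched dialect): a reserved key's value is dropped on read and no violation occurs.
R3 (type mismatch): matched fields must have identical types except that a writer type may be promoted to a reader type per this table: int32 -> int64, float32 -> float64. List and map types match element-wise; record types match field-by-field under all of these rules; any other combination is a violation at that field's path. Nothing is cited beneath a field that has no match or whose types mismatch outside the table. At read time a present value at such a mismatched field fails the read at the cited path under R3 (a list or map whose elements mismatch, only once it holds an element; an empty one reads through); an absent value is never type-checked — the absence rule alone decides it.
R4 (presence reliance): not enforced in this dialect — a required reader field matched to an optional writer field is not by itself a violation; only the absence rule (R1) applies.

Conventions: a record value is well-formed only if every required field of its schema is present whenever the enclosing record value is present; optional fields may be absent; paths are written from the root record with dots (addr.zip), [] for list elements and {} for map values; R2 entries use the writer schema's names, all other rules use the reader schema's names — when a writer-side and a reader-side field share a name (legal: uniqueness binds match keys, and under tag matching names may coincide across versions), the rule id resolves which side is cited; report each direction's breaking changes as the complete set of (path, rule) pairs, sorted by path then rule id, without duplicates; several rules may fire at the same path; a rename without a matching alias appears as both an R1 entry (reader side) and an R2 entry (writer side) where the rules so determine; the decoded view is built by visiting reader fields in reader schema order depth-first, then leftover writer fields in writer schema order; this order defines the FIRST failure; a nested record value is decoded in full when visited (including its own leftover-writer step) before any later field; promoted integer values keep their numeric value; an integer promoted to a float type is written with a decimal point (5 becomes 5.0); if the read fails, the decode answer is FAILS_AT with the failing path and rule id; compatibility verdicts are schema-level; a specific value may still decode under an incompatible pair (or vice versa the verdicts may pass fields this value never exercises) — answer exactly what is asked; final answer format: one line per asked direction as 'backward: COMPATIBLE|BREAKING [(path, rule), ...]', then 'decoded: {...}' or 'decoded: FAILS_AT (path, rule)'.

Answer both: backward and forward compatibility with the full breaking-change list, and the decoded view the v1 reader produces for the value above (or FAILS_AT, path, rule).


in Account below, arrows point writer -> reader
checking backward for Account: reader v2 against writer v1:
  Contact -> Contact, writer required: addr aligns to addr
  int32 -> int32, writer optional: retries aligns to retries
  int64 -> int64, writer required: age aligns to age
  int32 -> int32, writer required: version aligns to version
  string -> string, writer required: owner aligns to owner
  bytes -> bytes, writer required: avatar aligns to avatar
  bool -> bool, writer optional: archived aligns to archived
  int64 -> int64, writer required: addr.quantity aligns to addr.quantity
  float32 -> float32, writer optional: addr.price aligns to addr.price
  string -> string, writer optional: addr.title aligns to addr.title
  violation R1 at addr.price
  violation R1 at addr.title
  violation R1 at archived
  violation R1 at retries
  => backward: BREAKING (4)
checking forward for Account: reader v1 against writer v2:
  Contact -> Contact, writer required: addr aligns to addr
  int32 -> int32, writer optional: retries aligns to retries
  int64 -> int64, writer optional: age aligns to age
  int32 -> int32, writer required: version aligns to version
  string -> string, writer required: owner aligns to owner
  bytes -> bytes, writer required: avatar aligns to avatar
  bool -> bool, writer optional: archived aligns to archived
  int64 -> int64, writer required: addr.quantity aligns to addr.quantity
  float32 -> float32, writer required: addr.price aligns to addr.price
  string -> string, writer optional: addr.title aligns to addr.title
  violation R1 at addr.title
  violation R1 at age
  violation R1 at archived
  violation R1 at retries
  => forward: BREAKING (4)
decoding the Account value with the v1 reader:
  addr.quantity := 1
  addr.price := 3.75
  addr.title := "kappa"
  retries := 12
  age := -2
  version := 5
  owner := "gamma"
  avatar := 0xC0DE
  archived := false
  => decoded: {"addr": {"quantity": 1, "price": 3.75, "title": "kappa"}, "retries": 12, "age": -2, "version": 5, "owner": "gamma", "avatar": 0xC0DE, "archived": false}

backward: BREAKING [(addr.price, R1), (addr.title, R1), (archived, R1), (retries, R1)]; forward: BREAKING [(addr.title, R1), (age, R1), (archived, R1), (retries, R1)]; decoded: {"addr": {"quantity": 1, "price": 3.75, "title": "kappa"}, "retries": 12, "age": -2, "version": 5, "owner": "gamma", "avatar": 0xC0DE, "archived": false}


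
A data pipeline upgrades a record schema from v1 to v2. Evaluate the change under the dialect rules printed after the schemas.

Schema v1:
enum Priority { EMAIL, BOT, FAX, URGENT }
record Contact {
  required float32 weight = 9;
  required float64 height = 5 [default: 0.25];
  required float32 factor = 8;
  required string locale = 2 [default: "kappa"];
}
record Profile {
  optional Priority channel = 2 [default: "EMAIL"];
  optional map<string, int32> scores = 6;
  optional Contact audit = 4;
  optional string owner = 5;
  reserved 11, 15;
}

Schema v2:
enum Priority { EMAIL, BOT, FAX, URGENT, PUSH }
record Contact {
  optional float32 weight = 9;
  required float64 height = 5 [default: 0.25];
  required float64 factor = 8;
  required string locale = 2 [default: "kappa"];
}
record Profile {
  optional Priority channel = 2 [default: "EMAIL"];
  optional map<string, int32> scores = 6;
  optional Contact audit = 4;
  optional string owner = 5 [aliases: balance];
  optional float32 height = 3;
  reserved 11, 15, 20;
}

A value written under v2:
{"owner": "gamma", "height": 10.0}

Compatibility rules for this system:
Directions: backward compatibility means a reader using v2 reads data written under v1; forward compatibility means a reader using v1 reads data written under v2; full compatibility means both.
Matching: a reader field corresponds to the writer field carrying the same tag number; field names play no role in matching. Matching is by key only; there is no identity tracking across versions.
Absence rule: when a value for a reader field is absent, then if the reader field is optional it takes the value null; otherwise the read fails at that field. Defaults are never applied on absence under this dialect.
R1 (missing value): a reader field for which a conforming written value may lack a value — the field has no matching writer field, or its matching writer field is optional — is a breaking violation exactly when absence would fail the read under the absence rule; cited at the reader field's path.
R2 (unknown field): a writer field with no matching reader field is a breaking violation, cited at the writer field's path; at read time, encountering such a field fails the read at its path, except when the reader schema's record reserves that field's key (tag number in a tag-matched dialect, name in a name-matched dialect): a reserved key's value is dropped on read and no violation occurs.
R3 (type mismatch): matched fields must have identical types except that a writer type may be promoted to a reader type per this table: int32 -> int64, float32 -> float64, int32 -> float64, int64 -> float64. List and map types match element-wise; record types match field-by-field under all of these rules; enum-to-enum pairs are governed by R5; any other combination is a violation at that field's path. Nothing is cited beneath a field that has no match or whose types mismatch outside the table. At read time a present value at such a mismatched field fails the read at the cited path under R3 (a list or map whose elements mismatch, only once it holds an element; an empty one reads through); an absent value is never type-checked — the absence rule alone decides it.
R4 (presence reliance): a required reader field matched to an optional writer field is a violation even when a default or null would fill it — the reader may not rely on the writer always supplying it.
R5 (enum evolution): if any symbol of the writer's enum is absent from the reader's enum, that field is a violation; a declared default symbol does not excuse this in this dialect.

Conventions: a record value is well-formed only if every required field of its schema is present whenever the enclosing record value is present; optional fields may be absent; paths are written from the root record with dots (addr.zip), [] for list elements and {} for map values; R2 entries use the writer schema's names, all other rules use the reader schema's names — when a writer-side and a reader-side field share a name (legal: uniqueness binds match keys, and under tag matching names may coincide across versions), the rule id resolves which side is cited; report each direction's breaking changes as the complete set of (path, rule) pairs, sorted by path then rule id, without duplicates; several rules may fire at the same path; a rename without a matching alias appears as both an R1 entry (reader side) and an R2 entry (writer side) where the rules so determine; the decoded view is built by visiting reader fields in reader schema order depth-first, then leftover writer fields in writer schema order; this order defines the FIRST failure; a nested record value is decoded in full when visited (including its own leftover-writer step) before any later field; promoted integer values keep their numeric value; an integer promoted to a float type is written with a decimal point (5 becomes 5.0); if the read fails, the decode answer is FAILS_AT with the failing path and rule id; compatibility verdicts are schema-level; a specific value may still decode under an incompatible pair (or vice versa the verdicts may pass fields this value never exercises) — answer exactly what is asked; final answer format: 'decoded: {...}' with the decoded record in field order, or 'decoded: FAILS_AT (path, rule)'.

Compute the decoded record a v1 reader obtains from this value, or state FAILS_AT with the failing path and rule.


decoded: FAILS_AT (height, R2)

the writer's type comes first in each Profile pair
migrating the Profile value to v1:
  channel := null (absent, optional -> null)
  scores := null (absent, optional -> null)
  audit := null (absent, optional -> null)
  owner := "gamma"
  read fails at height under R2 (unknown field)
  => FAILS_AT (height, R2)
the other Profile changes do not affect what is asked:
  enum Priority (field channel in record Profile): symbol PUSH added -> shifts the Profile verdicts, not this decode
  field factor in record Contact: type float32 changed to float64 -> shifts the Profile verdicts, not this decode
  field weight in record Contact: required changed to optional -> shifts the Profile verdicts, not this decode


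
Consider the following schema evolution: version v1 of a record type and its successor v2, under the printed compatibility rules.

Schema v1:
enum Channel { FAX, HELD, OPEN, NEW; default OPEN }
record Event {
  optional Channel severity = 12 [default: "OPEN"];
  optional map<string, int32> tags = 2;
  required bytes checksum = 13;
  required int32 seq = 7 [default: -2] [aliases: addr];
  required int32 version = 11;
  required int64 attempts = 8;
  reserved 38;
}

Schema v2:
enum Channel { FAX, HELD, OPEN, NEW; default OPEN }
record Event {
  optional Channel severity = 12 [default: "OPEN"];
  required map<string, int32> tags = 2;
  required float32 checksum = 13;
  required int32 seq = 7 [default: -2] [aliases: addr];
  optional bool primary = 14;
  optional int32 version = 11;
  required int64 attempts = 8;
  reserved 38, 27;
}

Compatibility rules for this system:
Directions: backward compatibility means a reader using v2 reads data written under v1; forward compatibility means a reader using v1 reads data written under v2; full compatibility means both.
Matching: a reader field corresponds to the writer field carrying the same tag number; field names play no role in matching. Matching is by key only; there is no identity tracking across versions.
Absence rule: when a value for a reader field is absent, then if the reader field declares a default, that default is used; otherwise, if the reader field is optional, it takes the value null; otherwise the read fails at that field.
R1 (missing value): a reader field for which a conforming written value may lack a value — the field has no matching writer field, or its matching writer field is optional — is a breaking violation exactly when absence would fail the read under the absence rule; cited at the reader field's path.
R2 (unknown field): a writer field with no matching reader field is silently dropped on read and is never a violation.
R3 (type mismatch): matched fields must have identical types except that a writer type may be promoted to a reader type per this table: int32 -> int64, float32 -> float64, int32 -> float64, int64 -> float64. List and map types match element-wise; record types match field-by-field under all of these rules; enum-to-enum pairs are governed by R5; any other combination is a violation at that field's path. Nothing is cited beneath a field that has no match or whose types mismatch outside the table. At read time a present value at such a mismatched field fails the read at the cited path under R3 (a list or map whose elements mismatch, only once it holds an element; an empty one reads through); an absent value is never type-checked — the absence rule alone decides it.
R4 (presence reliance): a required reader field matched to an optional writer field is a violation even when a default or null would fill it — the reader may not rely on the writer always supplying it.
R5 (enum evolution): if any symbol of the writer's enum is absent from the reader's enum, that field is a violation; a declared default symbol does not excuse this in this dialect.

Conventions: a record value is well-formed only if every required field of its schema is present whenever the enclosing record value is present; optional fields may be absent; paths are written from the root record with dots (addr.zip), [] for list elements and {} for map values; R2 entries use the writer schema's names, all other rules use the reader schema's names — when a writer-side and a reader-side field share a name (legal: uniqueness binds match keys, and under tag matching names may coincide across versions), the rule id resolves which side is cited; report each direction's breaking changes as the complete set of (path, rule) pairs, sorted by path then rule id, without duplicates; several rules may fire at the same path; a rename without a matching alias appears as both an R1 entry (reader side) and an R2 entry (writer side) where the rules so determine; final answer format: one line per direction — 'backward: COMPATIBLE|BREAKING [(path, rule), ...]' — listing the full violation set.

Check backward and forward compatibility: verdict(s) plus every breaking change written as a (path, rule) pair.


the writer's type comes first in each Event pair
checking backward for Event: reader v2 against writer v1:
  Channel -> Channel, writer optional: severity aligns to severity
  map<string, int32> -> map<string, int32>, writer optional: tags aligns to tags
  bytes -> float32, writer required: checksum aligns to checksum
  int32 -> int32, writer required: seq aligns to seq
  primary: no writer match
  int32 -> int32, writer required: version aligns to version
  int64 -> int64, writer required: attempts aligns to attempts
  violation R3 at checksum
  violation R1 at tags
  violation R4 at tags
  backward on Event therefore BREAKING (3)
checking forward for Event: reader v1 against writer v2:
  Channel -> Channel, writer optional: severity aligns to severity
  map<string, int32> -> map<string, int32>, writer required: tags aligns to tags
  float32 -> bytes, writer required: checksum aligns to checksum
  int32 -> int32, writer required: seq aligns to seq
  int32 -> int32, writer optional: version aligns to version
  int64 -> int64, writer required: attempts aligns to attempts
  writer field primary has no reader counterpart
  violation R3 at checksum
  violation R1 at version
  violation R4 at version
  forward on Event therefore BREAKING (3)

backward: BREAKING [(checksum, R3), (tags, R1), (tags, R4)]; forward: BREAKING [(checksum, R3), (version, R1), (version, R4)]


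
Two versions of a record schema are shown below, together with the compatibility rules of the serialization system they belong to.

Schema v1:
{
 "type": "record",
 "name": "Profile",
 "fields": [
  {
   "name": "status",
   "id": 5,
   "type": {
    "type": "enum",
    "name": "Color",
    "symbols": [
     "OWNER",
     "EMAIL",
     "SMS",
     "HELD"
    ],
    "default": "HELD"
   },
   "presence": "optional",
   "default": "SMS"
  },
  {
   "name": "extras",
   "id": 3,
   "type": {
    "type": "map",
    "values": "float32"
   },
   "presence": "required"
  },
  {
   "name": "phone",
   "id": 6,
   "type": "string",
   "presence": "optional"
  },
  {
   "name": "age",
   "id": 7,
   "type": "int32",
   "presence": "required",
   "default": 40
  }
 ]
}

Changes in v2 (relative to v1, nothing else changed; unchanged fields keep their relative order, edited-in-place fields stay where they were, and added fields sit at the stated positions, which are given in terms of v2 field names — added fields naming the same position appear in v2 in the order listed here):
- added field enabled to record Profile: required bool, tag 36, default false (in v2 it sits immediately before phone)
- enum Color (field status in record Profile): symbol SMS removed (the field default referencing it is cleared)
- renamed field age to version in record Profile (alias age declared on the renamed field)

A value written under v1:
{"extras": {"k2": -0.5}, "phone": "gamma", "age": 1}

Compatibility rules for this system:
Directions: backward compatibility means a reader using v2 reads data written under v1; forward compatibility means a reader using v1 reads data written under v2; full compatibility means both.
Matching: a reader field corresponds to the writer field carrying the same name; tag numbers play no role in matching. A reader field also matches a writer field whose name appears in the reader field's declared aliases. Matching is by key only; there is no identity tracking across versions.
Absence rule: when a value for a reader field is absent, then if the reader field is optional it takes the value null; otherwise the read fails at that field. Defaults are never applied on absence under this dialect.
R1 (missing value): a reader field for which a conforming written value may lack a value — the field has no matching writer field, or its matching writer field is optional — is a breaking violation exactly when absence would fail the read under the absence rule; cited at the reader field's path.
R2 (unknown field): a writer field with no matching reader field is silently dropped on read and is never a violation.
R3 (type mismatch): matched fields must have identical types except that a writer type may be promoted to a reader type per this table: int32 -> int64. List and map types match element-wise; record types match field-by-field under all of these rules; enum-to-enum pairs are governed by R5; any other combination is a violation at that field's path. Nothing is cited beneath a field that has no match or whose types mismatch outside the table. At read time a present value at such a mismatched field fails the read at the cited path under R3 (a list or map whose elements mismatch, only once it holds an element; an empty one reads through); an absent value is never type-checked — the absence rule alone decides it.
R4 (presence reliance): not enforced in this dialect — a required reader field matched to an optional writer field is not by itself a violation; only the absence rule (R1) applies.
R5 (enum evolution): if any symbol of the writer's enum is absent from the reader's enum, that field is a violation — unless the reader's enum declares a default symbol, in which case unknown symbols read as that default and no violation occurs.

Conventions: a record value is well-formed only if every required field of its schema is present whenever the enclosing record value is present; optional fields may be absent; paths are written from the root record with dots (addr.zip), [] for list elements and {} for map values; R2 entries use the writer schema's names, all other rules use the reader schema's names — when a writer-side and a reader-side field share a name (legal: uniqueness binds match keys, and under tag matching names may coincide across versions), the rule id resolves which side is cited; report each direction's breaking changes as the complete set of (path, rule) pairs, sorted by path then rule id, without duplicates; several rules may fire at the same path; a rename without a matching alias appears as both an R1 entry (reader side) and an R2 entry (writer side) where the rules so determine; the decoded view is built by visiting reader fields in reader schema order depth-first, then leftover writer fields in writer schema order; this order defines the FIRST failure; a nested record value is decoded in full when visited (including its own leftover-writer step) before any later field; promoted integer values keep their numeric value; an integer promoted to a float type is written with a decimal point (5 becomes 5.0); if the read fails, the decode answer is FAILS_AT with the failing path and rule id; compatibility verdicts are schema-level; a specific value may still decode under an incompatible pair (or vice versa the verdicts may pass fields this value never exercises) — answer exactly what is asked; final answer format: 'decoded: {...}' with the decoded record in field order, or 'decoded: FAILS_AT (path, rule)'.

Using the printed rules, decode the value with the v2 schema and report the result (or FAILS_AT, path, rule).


decoded: FAILS_AT (enabled, R1)

in Profile below, arrows point writer -> reader
migrating the Profile value to v2:
  status := null (absent, optional -> null)
  extras := {"k2": -0.5}
  read fails at enabled under R1 (no fill)
  => FAILS_AT (enabled, R1)
remaining Profile differences; none change what is asked:
  enum Color (field status in record Profile): symbol SMS removed (the field default referencing it is cleared) -> no rule fires on it and the decoded Profile view is identical with or without it
  renamed field age to version in record Profile (alias age declared on the renamed field) -> matters for Profile compatibility verdicts, not for this value's decode


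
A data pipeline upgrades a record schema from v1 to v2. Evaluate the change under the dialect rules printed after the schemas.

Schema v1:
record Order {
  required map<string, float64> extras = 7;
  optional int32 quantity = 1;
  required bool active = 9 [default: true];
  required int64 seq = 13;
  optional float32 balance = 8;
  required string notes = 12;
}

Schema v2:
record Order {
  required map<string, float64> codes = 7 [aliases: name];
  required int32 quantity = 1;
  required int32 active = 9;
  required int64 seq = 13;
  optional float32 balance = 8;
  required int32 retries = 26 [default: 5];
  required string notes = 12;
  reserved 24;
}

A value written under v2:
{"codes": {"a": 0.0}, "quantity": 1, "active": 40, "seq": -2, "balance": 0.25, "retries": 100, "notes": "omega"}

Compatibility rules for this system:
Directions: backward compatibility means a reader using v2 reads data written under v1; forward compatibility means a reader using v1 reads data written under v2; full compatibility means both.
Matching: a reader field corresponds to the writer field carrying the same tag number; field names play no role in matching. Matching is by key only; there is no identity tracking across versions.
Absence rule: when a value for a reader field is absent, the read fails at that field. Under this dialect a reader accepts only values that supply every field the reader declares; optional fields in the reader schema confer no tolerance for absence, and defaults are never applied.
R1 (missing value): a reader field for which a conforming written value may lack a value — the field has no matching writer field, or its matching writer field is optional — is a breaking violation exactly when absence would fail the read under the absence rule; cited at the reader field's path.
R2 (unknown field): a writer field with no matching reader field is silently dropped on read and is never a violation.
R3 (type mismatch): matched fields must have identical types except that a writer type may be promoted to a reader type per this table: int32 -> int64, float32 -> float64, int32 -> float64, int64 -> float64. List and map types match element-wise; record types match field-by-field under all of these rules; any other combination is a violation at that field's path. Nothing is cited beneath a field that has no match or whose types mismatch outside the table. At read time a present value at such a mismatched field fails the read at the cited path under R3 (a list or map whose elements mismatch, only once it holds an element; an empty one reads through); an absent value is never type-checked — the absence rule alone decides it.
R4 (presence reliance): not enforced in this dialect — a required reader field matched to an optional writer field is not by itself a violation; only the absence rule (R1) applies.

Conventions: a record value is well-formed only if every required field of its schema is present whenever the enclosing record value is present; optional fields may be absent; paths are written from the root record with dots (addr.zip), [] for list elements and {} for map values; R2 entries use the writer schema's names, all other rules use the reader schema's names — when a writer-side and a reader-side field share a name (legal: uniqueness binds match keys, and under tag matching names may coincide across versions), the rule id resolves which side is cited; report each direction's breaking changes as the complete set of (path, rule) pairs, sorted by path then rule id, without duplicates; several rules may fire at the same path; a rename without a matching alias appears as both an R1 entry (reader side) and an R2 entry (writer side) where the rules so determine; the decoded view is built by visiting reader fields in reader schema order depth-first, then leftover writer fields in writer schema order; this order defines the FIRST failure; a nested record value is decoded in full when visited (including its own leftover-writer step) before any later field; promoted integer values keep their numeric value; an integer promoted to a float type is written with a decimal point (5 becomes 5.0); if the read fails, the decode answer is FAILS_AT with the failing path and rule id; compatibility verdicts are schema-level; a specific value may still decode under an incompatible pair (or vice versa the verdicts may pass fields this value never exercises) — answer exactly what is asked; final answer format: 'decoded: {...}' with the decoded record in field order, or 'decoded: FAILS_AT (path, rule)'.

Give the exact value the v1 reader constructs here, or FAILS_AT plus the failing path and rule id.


in Order below, arrows point writer -> reader
decoding the Order value with the v1 reader:
  extras := {"a": 0.0} (from writer codes)
  quantity := 1
  read fails at active under R3
  => FAILS_AT (active, R3)
remaining Order differences; none change what is asked:
  field quantity in record Order: optional changed to required -> matters for Order compatibility verdicts, not for this value's decode
  added field retries to record Order: required int32, tag 26, default 5 (in v2 it sits immediately before notes) -> matters for Order compatibility verdicts, not for this value's decode
  renamed field extras to codes in record Order -> no rule fires on it and the decoded Order view is identical with or without it

decoded: FAILS_AT (active, R3)


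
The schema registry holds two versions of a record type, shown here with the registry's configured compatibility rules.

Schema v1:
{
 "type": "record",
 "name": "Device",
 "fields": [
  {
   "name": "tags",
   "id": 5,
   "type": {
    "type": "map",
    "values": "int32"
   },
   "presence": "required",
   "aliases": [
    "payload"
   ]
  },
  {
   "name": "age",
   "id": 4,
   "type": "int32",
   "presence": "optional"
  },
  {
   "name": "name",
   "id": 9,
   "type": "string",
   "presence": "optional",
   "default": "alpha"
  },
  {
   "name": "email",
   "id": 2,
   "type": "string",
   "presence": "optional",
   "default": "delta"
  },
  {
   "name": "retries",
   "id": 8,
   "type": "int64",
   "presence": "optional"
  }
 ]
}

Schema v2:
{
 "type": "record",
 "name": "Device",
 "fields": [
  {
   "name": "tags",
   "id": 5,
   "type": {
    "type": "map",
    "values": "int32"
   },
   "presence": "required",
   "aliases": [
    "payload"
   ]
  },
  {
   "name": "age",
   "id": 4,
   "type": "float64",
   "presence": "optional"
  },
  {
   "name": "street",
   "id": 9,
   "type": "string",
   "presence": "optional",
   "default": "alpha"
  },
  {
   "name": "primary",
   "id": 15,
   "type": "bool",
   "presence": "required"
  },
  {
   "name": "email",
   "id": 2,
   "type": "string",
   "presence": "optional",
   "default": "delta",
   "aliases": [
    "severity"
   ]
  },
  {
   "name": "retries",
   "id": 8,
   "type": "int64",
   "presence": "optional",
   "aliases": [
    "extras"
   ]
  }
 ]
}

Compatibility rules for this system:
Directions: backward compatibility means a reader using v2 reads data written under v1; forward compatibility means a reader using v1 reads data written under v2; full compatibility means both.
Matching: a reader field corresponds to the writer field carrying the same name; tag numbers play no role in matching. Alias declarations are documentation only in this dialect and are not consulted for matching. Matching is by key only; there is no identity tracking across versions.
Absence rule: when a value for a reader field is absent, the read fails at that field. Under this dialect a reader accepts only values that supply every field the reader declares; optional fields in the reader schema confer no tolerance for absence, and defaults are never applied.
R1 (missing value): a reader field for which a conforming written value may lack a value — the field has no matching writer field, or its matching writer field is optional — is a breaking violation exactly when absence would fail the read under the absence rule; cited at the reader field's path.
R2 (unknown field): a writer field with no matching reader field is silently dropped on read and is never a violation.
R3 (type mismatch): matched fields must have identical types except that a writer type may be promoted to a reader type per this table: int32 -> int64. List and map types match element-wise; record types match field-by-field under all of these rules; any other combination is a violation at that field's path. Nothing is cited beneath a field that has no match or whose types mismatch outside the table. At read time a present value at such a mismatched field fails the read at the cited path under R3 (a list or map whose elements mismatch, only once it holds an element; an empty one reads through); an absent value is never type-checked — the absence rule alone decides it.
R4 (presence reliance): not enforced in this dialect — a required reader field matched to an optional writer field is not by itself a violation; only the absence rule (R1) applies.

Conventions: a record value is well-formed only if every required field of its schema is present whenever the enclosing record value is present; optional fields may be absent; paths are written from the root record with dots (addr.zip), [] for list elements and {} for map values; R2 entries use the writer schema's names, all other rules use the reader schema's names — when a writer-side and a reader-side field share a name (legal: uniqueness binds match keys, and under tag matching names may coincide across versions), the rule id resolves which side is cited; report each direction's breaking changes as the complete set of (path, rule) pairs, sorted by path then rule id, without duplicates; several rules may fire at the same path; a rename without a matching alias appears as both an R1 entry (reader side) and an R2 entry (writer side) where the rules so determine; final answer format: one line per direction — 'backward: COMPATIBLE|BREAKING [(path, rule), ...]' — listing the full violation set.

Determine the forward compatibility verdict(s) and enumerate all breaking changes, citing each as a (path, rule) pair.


forward: BREAKING [(age, R1), (age, R3), (email, R1), (name, R1), (retries, R1)]

arrows below run writer -> reader for Device
forward pass over Device, reader schema v1, writer schema v2:
  writer required, map<string, int32> -> map<string, int32>: reader tags maps from writer tags
  writer optional, float64 -> int32: reader age maps from writer age
  name: no writer-side match
  writer optional, string -> string: reader email maps from writer email
  writer optional, int64 -> int64: reader retries maps from writer retries
  writer field street has no reader counterpart
  writer field primary has no reader counterpart
  violation R1 at age
  violation R3 at age
  violation R1 at email
  violation R1 at name
  violation R1 at retries
  => forward verdict for Device: BREAKING, 5 violation(s)
ruling out the remaining Device differences:
  renamed field name to street in record Device -> fires only in the backward direction of Device, which is not asked here
  added field primary to record Device: required bool, tag 15 (in v2 it sits immediately before email) -> fires only in the backward direction of Device, which is not asked here


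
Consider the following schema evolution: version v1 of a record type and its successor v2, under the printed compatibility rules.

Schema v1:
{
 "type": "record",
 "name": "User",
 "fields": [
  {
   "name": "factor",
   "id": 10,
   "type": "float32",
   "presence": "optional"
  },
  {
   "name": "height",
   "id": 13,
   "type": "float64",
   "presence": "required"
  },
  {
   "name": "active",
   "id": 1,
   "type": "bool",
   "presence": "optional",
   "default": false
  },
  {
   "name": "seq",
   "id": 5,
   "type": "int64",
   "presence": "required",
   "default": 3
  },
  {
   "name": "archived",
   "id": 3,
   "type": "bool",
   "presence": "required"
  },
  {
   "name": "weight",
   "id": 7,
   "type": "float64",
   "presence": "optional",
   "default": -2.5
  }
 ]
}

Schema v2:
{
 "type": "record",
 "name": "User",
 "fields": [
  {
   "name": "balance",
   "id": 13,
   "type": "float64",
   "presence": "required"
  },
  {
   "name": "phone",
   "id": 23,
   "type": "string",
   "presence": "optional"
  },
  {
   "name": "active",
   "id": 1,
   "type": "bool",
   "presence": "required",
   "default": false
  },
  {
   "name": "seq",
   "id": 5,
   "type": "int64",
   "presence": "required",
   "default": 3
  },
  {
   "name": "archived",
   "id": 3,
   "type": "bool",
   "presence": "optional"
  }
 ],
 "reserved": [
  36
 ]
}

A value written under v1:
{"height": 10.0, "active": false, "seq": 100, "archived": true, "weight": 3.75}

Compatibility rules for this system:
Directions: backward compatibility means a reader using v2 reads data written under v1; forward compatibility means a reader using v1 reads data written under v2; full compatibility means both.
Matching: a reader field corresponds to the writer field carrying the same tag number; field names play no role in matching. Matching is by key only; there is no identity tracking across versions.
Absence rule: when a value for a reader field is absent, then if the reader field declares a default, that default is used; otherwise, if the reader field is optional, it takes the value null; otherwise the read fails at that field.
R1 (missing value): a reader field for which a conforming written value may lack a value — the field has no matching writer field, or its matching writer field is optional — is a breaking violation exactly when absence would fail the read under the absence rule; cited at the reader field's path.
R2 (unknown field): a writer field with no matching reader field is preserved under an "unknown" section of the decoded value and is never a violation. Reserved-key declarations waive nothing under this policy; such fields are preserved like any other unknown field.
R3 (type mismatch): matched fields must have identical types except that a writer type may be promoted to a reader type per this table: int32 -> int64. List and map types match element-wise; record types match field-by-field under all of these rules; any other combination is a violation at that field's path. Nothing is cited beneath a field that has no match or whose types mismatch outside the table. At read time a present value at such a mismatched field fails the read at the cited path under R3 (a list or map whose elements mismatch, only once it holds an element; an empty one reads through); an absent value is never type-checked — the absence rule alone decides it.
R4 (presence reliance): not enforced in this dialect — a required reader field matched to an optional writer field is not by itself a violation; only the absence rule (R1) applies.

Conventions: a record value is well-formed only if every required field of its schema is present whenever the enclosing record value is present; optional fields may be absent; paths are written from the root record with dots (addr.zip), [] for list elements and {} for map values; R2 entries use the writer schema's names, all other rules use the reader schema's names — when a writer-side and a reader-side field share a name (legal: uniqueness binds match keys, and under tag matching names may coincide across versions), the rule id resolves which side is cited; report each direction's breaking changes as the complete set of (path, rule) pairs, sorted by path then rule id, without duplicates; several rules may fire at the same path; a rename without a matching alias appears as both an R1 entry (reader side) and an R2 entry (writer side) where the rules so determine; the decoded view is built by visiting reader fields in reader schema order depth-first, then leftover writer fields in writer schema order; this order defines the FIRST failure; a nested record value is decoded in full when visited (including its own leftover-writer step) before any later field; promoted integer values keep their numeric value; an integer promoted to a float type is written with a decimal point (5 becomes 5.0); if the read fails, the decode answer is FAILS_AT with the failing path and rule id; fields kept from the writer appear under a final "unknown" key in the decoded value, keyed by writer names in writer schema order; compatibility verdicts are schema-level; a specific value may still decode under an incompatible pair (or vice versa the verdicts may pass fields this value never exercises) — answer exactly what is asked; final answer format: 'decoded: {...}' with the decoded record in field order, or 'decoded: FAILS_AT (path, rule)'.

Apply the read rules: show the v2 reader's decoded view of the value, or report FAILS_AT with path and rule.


arrows below run writer -> reader for User
decoding the User value with the v2 reader:
  balance := 10.0 (from writer height)
  phone := null (absent, optional -> null)
  active := false
  seq := 100
  archived := true
  writer weight: kept under "unknown"
  => decoded: {"balance": 10.0, "phone": null, "active": false, "seq": 100, "archived": true, "unknown": {"weight": 3.75}}
remaining User differences; none change what is asked:
  field active in record User: optional changed to required -> no rule fires on it and the decoded User view is identical with or without it
  field archived in record User: required changed to optional -> changes User's schema-level verdicts only — the decode of this value is the same

decoded: {"balance": 10.0, "phone": null, "active": false, "seq": 100, "archived": true, "unknown": {"weight": 3.75}}
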